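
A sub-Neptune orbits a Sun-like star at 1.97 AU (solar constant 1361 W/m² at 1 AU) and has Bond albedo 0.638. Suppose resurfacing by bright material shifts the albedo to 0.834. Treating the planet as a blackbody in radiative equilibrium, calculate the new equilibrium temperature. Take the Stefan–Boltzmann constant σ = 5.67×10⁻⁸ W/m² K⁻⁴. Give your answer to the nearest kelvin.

Flux at the orbit: S = 1361/(1.97)² = 350.7 W/m².
With the new albedo, S(1−α₂)/4 = 14.55 W/m², so T₂ = 126.6 K.

127 kelvin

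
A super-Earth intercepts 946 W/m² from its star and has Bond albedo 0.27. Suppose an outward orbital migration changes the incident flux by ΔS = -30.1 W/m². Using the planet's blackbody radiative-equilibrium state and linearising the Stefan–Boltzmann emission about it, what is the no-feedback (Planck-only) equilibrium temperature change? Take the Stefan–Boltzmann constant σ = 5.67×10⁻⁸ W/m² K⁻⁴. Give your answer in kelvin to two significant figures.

-1.9 kelvin

The baseline emission temperature is T_e = 234.9 K.
TOA radiative forcing: ΔF = (1−α)ΔS/4 = 0.73·(-30.1)/4 = -5.493 W/m².
The Planck feedback parameter is 4σT_e³ = 2.940 W/m²/K.
So ΔT₀ = -5.493/2.940 = -1.87 K.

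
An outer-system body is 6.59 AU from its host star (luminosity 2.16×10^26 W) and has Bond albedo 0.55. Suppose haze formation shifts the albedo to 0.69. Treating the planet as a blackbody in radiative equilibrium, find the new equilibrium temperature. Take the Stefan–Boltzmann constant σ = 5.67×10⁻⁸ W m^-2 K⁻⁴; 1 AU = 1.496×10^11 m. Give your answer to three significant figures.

Orbital distance: d = 6.59 AU = 9.859×10^11 m.
Spreading L over a sphere of radius d: S = 2.16×10^26/(4π·9.86×10^11²) = 17.69 W m^-2.
T₂ = [S(1−α₂)/(4σ)]^(1/4) = [17.69·0.31/(4σ)]^(1/4) = 70.12 K.

70.1 K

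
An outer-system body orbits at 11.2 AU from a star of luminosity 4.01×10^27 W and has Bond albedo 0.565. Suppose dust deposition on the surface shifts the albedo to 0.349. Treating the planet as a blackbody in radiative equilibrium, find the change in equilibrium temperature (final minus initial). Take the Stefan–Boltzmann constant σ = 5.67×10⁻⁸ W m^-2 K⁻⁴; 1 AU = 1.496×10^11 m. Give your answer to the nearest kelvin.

d = 11.2 × 1.496×10^11 m = 1.676×10^12 m.
S = L/(4πd²) = 113.7 W m^-2.
Initial: T₁ = [S(1−0.565)/(4σ)]^(1/4) = 121.5 K.
With α = 0.349, T₂ = 134.4 K.
ΔT = T₂ − T₁ = 12.89 K.

13 kelvin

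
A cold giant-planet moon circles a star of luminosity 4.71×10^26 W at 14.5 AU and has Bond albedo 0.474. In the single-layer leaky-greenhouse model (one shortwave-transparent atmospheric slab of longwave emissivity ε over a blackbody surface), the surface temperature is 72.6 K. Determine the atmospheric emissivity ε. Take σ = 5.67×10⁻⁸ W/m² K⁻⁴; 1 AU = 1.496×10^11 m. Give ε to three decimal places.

d = 14.5 × 1.496×10^11 m = 2.169×10^12 m.
Spreading L over a sphere of radius d: S = 4.71×10^26/(4π·2.17×10^12²) = 7.965 W/m².
Effective temperature: T_e = [S(1−α)/(4σ)]^(1/4) = 65.56 K.
T_s⁴ = T_e⁴·2/(2−ε) → ε = 2 − 2(T_e/T_s)⁴ = 2 − 2·(65.56/72.6)⁴ = 0.6700.

0.670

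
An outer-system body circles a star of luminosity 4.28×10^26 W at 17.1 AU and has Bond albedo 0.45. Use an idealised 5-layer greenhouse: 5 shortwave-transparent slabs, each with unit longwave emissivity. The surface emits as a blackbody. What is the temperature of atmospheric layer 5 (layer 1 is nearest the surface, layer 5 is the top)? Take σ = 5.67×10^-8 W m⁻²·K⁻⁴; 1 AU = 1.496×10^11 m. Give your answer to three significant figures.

59.6 K

d = 17.1 × 1.496×10^11 m = 2.558×10^12 m.
Flux at the orbit: S = L/(4πd²) = 4.28×10^26/(4π·(2.56×10^12)²) = 5.204 W m⁻².
OLR = S(1−α)/4 = 0.7156 W m⁻²; the top layer radiates at T_e = 59.60 K.
Each opaque layer satisfies 2T_j⁴ = T_{j−1}⁴ + T_{j+1}⁴, giving T_k⁴ = (N+1−k)T_e⁴.
With k = 5: T_5 = (5+1−5)^¼·59.60 K = 59.60 K.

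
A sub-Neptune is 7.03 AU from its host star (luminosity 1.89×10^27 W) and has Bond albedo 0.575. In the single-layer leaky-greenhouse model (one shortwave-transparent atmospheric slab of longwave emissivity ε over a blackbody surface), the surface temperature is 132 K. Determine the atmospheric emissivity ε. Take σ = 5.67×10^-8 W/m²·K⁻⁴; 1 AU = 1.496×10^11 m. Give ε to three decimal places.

0.321

Orbital distance: d = 7.03 AU = 1.052×10^12 m.
Spreading L over a sphere of radius d: S = 1.89×10^27/(4π·1.05×10^12²) = 136.0 W/m².
TOA balance gives T_e = 126.3 K.
Inverting T_s⁴ = 2T_e⁴/(2−ε): (T_e/T_s)⁴ = 0.8393, so ε = 2(1 − 0.8393) = 0.3214.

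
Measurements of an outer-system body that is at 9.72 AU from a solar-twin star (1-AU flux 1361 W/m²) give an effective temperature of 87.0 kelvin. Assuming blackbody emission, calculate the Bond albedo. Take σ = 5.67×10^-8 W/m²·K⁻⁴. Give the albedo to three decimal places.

Irradiance scales as 1/d², so S = 1361 W/m² × (1/9.72)² = 14.41 W/m².
Rearranging the radiative balance, α = 1 − 4σT⁴/S.
σT⁴ = 3.248 W/m², so 4σT⁴ = 12.99 W/m².
Hence α = 1 − 12.99/14.41 = 0.0980.

0.098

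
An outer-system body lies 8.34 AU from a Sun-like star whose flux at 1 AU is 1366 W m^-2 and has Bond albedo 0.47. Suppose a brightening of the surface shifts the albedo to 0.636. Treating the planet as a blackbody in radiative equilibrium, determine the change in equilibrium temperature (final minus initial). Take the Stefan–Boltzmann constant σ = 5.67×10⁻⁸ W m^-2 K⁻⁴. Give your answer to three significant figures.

-7.38 K

Irradiance scales as 1/d², so S = 1366 W m^-2 × (1/8.34)² = 19.64 W m^-2.
Initial: T₁ = [S(1−0.47)/(4σ)]^(1/4) = 82.31 K.
After:  T₂ = [19.64·0.364/(4σ)]^(1/4) = 74.93 K.
Change: 74.93 − 82.31 = -7.379 K.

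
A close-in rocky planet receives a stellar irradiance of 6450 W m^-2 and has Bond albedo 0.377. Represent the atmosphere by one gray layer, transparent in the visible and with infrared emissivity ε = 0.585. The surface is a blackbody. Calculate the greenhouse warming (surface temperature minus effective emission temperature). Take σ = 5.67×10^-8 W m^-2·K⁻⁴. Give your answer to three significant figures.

The planet radiates to space at T_e = [S(1−α)/(4σ)]^(1/4) = 364.8 K.
For a single slab of emissivity ε, T_s⁴ = 2T_e⁴/(2−ε); thus T_s = 364.8·(1.413)^(1/4) = 397.8 K.
T_s − T_e = 397.8 − 364.8 = 32.97 K.

33.0 K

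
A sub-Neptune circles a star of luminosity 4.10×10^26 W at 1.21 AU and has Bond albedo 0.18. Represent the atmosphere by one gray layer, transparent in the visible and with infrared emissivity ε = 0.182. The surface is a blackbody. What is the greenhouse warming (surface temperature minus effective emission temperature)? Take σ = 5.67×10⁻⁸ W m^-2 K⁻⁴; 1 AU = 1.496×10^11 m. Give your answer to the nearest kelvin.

d = 1.21 × 1.496×10^11 m = 1.810×10^11 m.
Spreading L over a sphere of radius d: S = 4.10×10^26/(4π·1.81×10^11²) = 995.7 W m^-2.
At the top of the atmosphere, σT_e⁴ = S(1−α)/4 = 204.1 W m^-2, giving T_e = 245.0 K.
The surface balance (absorbed SW + ε·downward IR = σT_s⁴) with T_a⁴ = T_s⁴/2 reduces to T_s = T_e·[2/(2−ε)]^¼ = 250.9 K.
Greenhouse warming: T_s − T_e = 5.913 K.

6 K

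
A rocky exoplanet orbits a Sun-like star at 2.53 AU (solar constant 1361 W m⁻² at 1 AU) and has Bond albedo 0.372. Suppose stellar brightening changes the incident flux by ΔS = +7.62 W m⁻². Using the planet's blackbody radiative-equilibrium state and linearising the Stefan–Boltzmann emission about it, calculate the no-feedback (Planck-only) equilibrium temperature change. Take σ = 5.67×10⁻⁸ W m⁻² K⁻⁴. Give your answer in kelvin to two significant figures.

Flux at the orbit: S = 1361/(2.53)² = 212.6 W m⁻².
Unperturbed T_e = [212.6·(1−0.372)/(4σ)]^¼ = 155.8 K.
ΔF = Δ[S(1−α)]/4 = (1−0.372)·+7.62/4 = 1.196 W m⁻².
Planck response: λ_P = 4σT_e³ = 4·5.67×10⁻⁸·(155.8)³ = 0.8572 W m⁻²/K.
So ΔT₀ = 1.196/0.8572 = 1.40 K.

1.4 kelvin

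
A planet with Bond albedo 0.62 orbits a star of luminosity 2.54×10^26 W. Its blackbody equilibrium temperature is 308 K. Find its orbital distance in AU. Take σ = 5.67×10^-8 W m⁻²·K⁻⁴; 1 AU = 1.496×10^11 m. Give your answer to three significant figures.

0.410 AU

Energy balance gives S = 4σT⁴/(1−α) = 5371 W m⁻².
From L = 4πd²S, d = √(2.54×10^26/(4π·5371)) = 6.135×10^10 m = 0.4101 AU.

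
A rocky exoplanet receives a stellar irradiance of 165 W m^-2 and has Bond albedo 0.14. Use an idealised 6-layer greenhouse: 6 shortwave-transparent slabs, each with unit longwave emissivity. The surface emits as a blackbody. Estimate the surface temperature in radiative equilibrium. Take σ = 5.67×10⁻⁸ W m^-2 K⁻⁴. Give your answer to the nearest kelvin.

Top-of-atmosphere balance: σT_e⁴ = S(1−α)/4 = 35.48 W m^-2 → T_e = 158.2 K.
For an N-layer opaque stack, T_s⁴ = (N+1)T_e⁴, hence T_s = (7)^(1/4)×158.2 K = 257.3 K.

257 K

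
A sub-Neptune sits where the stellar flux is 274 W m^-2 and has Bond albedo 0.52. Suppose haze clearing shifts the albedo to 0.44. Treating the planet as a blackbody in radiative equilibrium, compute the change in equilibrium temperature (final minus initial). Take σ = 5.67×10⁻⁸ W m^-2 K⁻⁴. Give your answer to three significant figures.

Initial: T₁ = [S(1−0.52)/(4σ)]^(1/4) = 155.2 K.
Final:   T₂ = [S(1−0.44)/(4σ)]^(1/4) = 161.3 K.
Change: 161.3 − 155.2 = 6.097 K.

6.10 K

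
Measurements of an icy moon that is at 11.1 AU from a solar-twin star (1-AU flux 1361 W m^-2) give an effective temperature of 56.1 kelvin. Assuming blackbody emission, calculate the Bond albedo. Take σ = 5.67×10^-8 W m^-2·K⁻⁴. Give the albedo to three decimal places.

0.797

Irradiance scales as 1/d², so S = 1361 W m^-2 × (1/11.1)² = 11.05 W m^-2.
Rearranging the radiative balance, α = 1 − 4σT⁴/S.
σT⁴ = 0.5616 W m^-2, so 4σT⁴ = 2.246 W m^-2.
1−α = 2.246/11.05 = 0.2034, so α = 0.7966.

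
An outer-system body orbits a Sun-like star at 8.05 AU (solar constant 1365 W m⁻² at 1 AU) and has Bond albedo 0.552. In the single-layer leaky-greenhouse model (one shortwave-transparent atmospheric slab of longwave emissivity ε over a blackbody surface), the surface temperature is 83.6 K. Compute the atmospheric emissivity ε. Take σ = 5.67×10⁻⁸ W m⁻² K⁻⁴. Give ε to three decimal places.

0.296

Flux at the orbit: S = 1365/(8.05)² = 21.06 W m⁻².
TOA balance gives T_e = 80.31 K.
Since (2−ε)/2 = (T_e/T_s)⁴ = 0.8518, ε = 0.2963.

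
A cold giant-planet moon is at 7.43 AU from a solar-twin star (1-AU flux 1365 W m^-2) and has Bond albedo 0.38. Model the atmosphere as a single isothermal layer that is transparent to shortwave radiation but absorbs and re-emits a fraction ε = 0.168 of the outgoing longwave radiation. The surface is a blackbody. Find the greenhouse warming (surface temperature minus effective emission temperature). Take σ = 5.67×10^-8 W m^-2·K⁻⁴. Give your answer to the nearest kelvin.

2 kelvin

Irradiance scales as 1/d², so S = 1365 W m^-2 × (1/7.43)² = 24.73 W m^-2.
Effective emission temperature (TOA balance): σT_e⁴ = S(1−α)/4 = 3.833 W m^-2 → T_e = 90.67 K.
Surface balance with a leaky layer gives σT_s⁴ = σT_e⁴·2/(2−ε), so T_s = T_e·[2/(2−0.168)]^(1/4) = 92.68 K.
T_s − T_e = 92.68 − 90.67 = 2.011 K.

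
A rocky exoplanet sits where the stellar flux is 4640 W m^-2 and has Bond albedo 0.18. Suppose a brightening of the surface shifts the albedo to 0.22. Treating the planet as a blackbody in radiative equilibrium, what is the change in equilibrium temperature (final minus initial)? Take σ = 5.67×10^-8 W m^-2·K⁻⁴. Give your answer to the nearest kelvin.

-4 K

With α = 0.18, T₁ = 359.9 K.
With α = 0.22, T₂ = 355.4 K.
ΔT = T₂ − T₁ = -4.472 K.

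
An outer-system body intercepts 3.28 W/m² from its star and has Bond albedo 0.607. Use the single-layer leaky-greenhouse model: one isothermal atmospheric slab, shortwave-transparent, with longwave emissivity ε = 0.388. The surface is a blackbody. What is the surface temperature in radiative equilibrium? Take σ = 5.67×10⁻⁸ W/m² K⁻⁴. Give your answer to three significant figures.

The planet radiates to space at T_e = [S(1−α)/(4σ)]^(1/4) = 48.83 K.
Surface balance with a leaky layer gives σT_s⁴ = σT_e⁴·2/(2−ε), so T_s = T_e·[2/(2−0.388)]^(1/4) = 51.53 K.

51.5 K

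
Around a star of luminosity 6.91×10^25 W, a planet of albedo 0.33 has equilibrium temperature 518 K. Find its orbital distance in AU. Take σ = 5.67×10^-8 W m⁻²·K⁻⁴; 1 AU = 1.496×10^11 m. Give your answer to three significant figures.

The flux needed for this T is 4σT⁴/(1−0.33) = 24370 W m⁻².
From L = 4πd²S, d = √(6.91×10^25/(4π·24370)) = 1.502×10^10 m = 0.1004 AU.

0.100 AU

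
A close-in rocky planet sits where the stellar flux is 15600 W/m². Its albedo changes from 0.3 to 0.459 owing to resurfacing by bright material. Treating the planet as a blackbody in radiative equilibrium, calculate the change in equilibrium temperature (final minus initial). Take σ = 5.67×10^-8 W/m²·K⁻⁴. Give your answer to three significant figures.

-29.2 kelvin

Before: T₁ = [15600·0.7/(4σ)]^(1/4) = 468.4 K.
After:  T₂ = [15600·0.541/(4σ)]^(1/4) = 439.2 K.
ΔT = T₂ − T₁ = -29.22 K.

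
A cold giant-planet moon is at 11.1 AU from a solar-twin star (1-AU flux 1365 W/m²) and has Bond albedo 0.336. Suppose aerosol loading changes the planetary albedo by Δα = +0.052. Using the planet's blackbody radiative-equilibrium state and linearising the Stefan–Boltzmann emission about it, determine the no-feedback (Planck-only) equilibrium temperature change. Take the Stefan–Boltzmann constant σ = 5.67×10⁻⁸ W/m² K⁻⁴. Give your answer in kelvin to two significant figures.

-1.5 kelvin

By the inverse-square law, S = 1365/11.1² = 11.08 W/m².
Unperturbed T_e = [11.08·(1−0.336)/(4σ)]^¼ = 75.47 K.
TOA radiative forcing: ΔF = −S·Δα/4 = −11.08·(+0.052)/4 = -0.1440 W/m².
The Planck feedback parameter is 4σT_e³ = 0.09748 W/m²/K.
Hence the no-feedback warming is ΔF/(4σT_e³) = -1.48 K.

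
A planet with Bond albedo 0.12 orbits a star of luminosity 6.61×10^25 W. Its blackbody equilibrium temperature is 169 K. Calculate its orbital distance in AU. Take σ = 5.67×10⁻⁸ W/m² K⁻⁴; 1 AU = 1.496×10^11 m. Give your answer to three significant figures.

1.06 AU

The flux needed for this T is 4σT⁴/(1−0.12) = 210.2 W/m².
Then d = [L/(4πS)]^(1/2) = 1.582×10^11 m, i.e. 1.057 AU.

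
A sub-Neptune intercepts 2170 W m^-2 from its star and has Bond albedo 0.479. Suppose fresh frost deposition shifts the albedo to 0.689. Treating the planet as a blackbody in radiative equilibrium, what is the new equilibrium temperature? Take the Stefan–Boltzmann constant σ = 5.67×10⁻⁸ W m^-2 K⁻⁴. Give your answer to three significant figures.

234 K

New equilibrium: T₂ = [(1−0.689)·2170/(4σ)]^(1/4) = 233.6 K.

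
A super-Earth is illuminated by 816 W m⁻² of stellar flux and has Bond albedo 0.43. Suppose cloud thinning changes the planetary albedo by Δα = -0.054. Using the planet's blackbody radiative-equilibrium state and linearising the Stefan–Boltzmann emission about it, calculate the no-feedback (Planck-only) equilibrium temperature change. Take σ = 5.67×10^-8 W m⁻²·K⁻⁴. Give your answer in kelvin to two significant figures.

Unperturbed T_e = [816.0·(1−0.43)/(4σ)]^¼ = 212.8 K.
The change in absorbed flux is Δ[S(1−α)/4] = −SΔα/4 = 11.02 W m⁻².
The Planck feedback parameter is 4σT_e³ = 2.186 W m⁻²/K.
ΔT₀ = ΔF/λ_P = 11.02/2.186 = 5.04 K.

5.0 K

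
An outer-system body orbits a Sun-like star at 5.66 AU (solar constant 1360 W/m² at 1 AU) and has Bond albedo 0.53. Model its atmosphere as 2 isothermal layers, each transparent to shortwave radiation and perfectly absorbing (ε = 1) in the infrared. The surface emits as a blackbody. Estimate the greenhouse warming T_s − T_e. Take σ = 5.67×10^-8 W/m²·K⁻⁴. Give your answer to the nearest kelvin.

By the inverse-square law, S = 1360/5.66² = 42.45 W/m².
OLR = S(1−α)/4 = 4.988 W/m²; the top layer radiates at T_e = 96.85 K.
T_s = (N+1)^(1/4)·T_e = 127.5 K.
So the greenhouse effect raises the surface by 127.5 − 96.85 = 30.61 K.

31 K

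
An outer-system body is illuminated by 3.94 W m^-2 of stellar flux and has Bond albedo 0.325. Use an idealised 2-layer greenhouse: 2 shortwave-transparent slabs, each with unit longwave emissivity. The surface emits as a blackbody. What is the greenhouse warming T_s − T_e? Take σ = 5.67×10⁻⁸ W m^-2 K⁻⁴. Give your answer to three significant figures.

18.5 K

The effective emission temperature is T_e = [S(1−α)/(4σ)]^¼ = 58.52 K.
T_s = (N+1)^(1/4)·T_e = 77.01 K.
Warming: T_s − T_e = 18.50 K.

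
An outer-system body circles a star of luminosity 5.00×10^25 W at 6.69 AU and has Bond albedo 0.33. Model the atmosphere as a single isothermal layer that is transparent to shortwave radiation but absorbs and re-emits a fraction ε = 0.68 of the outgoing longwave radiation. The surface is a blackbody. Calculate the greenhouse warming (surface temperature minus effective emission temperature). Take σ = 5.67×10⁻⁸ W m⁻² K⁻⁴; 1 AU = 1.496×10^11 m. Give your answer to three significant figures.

6.41 kelvin

Orbital distance: d = 6.69 AU = 1.001×10^12 m.
S = L/(4πd²) = 3.972 W m⁻².
At the top of the atmosphere, σT_e⁴ = S(1−α)/4 = 0.6654 W m⁻², giving T_e = 58.53 K.
The surface balance (absorbed SW + ε·downward IR = σT_s⁴) with T_a⁴ = T_s⁴/2 reduces to T_s = T_e·[2/(2−ε)]^¼ = 64.94 K.
The atmosphere warms the surface by 6.407 K.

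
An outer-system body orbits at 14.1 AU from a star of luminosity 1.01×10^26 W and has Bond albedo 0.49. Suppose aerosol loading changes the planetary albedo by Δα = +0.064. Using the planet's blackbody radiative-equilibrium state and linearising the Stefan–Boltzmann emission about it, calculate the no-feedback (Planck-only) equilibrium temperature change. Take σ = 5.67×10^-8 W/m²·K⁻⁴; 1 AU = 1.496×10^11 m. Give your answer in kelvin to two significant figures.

d = 14.1 × 1.496×10^11 m = 2.109×10^12 m.
Flux at the orbit: S = L/(4πd²) = 1.01×10^26/(4π·(2.11×10^12)²) = 1.806 W/m².
The baseline emission temperature is T_e = 44.89 K.
ΔF = −(S/4)Δα = −(1.806/4)×(+0.064) = -0.02890 W/m².
Linearising σT⁴ gives d(σT⁴)/dT = 4σT_e³ = 0.02052 W/m² per K.
So ΔT₀ = -0.02890/0.02052 = -1.41 K.

-1.4 K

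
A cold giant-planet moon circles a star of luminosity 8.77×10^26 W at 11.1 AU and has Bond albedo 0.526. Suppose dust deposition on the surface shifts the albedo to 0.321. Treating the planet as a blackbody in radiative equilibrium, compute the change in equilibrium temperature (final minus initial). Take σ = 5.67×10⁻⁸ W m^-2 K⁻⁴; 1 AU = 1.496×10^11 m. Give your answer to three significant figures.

8.02 K

Orbital distance: d = 11.1 AU = 1.661×10^12 m.
S = L/(4πd²) = 25.31 W m^-2.
Initial: T₁ = [S(1−0.526)/(4σ)]^(1/4) = 85.28 K.
With α = 0.321, T₂ = 93.30 K.
ΔT = T₂ − T₁ = 8.018 K.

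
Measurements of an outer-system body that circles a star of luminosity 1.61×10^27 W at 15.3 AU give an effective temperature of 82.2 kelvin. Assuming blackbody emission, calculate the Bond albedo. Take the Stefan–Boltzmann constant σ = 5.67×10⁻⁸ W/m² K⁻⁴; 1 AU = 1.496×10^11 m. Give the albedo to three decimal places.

Orbital distance: d = 15.3 AU = 2.289×10^12 m.
Spreading L over a sphere of radius d: S = 1.61×10^27/(4π·2.29×10^12²) = 24.46 W/m².
Energy balance: S(1−α)/4 = σT⁴, so 1−α = 4σT⁴/S.
σT⁴ = 2.589 W/m², so 4σT⁴ = 10.35 W/m².
Hence α = 1 − 10.35/24.46 = 0.5766.

0.577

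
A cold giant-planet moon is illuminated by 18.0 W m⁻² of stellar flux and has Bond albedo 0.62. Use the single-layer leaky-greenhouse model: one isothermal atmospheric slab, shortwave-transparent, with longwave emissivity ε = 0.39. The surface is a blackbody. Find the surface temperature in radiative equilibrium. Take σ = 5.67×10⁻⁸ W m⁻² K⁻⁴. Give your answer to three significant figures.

The planet radiates to space at T_e = [S(1−α)/(4σ)]^(1/4) = 74.11 K.
Surface balance with a leaky layer gives σT_s⁴ = σT_e⁴·2/(2−ε), so T_s = T_e·[2/(2−0.39)]^(1/4) = 78.24 K.

78.2 kelvin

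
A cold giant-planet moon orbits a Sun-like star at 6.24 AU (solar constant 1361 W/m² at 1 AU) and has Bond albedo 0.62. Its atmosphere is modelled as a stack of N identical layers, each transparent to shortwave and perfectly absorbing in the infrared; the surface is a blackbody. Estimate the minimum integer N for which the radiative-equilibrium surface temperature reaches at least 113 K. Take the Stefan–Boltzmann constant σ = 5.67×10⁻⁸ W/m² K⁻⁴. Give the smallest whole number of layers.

2

By the inverse-square law, S = 1361/6.24² = 34.95 W/m².
Top-of-atmosphere balance: σT_e⁴ = S(1−α)/4 = 3.321 W/m² → T_e = 87.48 K.
T_s = (N+1)^(1/4)·T_e ≥ 113 K requires N+1 ≥ (T_s/T_e)⁴ = (113/87.48)⁴ = 2.784.
Rounding up, N = 2.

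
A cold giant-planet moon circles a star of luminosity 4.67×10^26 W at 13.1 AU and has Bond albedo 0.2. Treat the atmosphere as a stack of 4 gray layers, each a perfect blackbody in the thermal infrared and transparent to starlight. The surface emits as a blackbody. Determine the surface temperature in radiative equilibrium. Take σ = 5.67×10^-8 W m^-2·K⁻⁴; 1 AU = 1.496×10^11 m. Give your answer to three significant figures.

114 kelvin

d = 13.1 × 1.496×10^11 m = 1.960×10^12 m.
Flux at the orbit: S = L/(4πd²) = 4.67×10^26/(4π·(1.96×10^12)²) = 9.676 W m^-2.
The effective emission temperature is T_e = [S(1−α)/(4σ)]^¼ = 76.43 K.
For an N-layer opaque stack, T_s⁴ = (N+1)T_e⁴, hence T_s = (5)^(1/4)×76.43 K = 114.3 K.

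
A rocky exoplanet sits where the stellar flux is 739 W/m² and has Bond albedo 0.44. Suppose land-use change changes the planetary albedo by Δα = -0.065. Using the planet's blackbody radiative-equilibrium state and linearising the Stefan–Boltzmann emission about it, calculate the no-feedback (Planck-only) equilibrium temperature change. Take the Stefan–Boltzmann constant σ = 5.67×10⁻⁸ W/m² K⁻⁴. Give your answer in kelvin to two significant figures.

Unperturbed T_e = [739.0·(1−0.44)/(4σ)]^¼ = 206.7 K.
TOA radiative forcing: ΔF = −S·Δα/4 = −739.0·(-0.065)/4 = 12.01 W/m².
Linearising σT⁴ gives d(σT⁴)/dT = 4σT_e³ = 2.002 W/m² per K.
So ΔT₀ = 12.01/2.002 = 6.00 K.

6.0 kelvin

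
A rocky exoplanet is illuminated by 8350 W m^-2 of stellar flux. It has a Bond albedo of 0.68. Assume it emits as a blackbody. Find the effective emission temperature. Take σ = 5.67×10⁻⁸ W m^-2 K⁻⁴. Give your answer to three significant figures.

The planet absorbs (1−α)S over its disc πR² and re-emits over 4πR², so the mean absorbed flux is (1−0.68)·8350/4 = 668.0 W m^-2.
Set σT⁴ = 668.0 → T = (668.0/σ)^(1/4) = 329.5 K.

329 kelvin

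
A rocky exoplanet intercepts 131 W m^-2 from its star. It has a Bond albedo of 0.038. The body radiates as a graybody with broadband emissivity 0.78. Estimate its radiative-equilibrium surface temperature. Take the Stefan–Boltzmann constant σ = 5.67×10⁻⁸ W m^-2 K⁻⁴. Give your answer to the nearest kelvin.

163 K

The planet absorbs (1−α)S over its disc πR² and re-emits over 4πR², so the mean absorbed flux is (1−0.038)·131.0/4 = 31.51 W m^-2.
Equating to εσT⁴ with ε = 0.78: T = (31.51/0.78σ)^(1/4) = 163.4 K.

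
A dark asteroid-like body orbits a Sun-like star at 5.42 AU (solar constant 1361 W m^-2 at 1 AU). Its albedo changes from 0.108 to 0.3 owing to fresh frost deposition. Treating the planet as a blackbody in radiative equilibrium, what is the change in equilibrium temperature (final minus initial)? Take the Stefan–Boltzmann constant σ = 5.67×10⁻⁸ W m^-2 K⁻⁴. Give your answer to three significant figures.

Flux at the orbit: S = 1361/(5.42)² = 46.33 W m^-2.
With α = 0.108, T₁ = 116.2 K.
After:  T₂ = [46.33·0.7/(4σ)]^(1/4) = 109.4 K.
ΔT = T₂ − T₁ = -6.831 K.

-6.83 K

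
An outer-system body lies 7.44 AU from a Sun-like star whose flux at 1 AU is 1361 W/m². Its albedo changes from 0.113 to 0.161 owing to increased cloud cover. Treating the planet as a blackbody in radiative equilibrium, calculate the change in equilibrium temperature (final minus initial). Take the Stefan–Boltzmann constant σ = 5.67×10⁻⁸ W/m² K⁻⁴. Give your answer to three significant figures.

Flux at the orbit: S = 1361/(7.44)² = 24.59 W/m².
With α = 0.113, T₁ = 99.03 K.
After:  T₂ = [24.59·0.839/(4σ)]^(1/4) = 97.66 K.
ΔT = T₂ − T₁ = -1.368 K.

-1.37 K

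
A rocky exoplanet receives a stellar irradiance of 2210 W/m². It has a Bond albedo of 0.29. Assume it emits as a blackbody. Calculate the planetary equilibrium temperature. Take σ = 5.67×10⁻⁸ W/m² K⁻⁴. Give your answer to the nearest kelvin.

Averaging over the sphere, the absorbed flux is S(1−α)/4 = 392.3 W/m².
Balancing against σT⁴: T = (392.3/5.67×10⁻⁸)^(1/4) = 288.4 K.

288 kelvin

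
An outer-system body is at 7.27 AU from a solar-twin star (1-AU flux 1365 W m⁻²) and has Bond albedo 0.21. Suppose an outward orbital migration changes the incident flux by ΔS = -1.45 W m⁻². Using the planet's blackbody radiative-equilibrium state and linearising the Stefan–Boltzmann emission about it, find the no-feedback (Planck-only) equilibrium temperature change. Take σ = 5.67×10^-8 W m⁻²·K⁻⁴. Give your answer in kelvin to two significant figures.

By the inverse-square law, S = 1365/7.27² = 25.83 W m⁻².
The baseline emission temperature is T_e = 97.39 K.
Only a fraction (1−α) is absorbed and it's spread over 4πR², so ΔF = (1−α)ΔS/4 = -0.2864 W m⁻².
The Planck feedback parameter is 4σT_e³ = 0.2095 W m⁻²/K.
Hence the no-feedback warming is ΔF/(4σT_e³) = -1.37 K.

-1.4 K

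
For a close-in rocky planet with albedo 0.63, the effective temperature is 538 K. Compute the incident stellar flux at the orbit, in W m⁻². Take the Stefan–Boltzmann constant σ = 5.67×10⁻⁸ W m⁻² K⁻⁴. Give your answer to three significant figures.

Invert the energy balance for S: S = 4σT⁴/(1−α).
The emitted flux is σT⁴ = 4750 W m⁻².
So S = 4×4750/(1−0.63) = 51350 W m⁻².

51400 W m⁻²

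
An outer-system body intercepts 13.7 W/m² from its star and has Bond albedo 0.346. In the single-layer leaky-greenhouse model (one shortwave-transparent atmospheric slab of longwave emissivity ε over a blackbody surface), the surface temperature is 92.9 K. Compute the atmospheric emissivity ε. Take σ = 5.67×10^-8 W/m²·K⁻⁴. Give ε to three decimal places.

First, T_e = [13.70·(1−0.346)/(4σ)]^(1/4) = 79.28 K.
Since (2−ε)/2 = (T_e/T_s)⁴ = 0.5304, ε = 0.9392.

0.939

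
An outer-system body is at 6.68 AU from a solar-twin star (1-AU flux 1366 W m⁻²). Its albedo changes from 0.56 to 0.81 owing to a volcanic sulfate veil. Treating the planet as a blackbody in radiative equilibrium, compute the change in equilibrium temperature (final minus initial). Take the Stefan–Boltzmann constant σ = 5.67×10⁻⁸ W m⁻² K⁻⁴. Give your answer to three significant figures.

By the inverse-square law, S = 1366/6.68² = 30.61 W m⁻².
With α = 0.56, T₁ = 87.79 K.
With α = 0.81, T₂ = 71.16 K.
ΔT = T₂ − T₁ = -16.62 K.

-16.6 kelvin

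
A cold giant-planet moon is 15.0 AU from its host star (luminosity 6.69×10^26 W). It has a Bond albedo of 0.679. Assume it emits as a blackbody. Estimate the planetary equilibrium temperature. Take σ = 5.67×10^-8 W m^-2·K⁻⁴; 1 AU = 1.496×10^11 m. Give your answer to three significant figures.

62.2 kelvin

d = 15.0 × 1.496×10^11 m = 2.244×10^12 m.
S = L/(4πd²) = 10.57 W m^-2.
Averaging over the sphere, the absorbed flux is S(1−α)/4 = 0.8484 W m^-2.
In equilibrium σT⁴ equals this, so T = 62.20 K.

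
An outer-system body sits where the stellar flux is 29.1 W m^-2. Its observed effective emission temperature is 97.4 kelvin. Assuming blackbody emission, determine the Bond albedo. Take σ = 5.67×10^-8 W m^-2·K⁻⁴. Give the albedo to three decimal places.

Rearranging the radiative balance, α = 1 − 4σT⁴/S.
4σT⁴ = 4·5.67×10⁻⁸·(97.4)⁴ = 20.41 W m^-2.
Hence α = 1 − 20.41/29.10 = 0.2986.

0.299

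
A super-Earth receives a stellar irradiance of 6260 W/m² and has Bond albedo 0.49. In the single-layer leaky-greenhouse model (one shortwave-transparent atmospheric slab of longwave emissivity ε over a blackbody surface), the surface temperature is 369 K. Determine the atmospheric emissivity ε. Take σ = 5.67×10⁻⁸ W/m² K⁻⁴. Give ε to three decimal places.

0.481

Effective temperature: T_e = [S(1−α)/(4σ)]^(1/4) = 344.4 K.
T_s⁴ = T_e⁴·2/(2−ε) → ε = 2 − 2(T_e/T_s)⁴ = 2 − 2·(344.4/369)⁴ = 0.4815.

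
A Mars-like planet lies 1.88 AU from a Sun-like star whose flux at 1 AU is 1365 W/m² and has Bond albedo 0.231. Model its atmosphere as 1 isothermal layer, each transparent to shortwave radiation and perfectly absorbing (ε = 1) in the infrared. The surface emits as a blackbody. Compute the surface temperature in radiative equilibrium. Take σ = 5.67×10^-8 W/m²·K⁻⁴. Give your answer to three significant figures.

226 K

Irradiance scales as 1/d², so S = 1365 W/m² × (1/1.88)² = 386.2 W/m².
Top-of-atmosphere balance: σT_e⁴ = S(1−α)/4 = 74.25 W/m² → T_e = 190.2 K.
With N = 1 opaque layers, T_s = (N+1)^(1/4)·T_e = 2^(1/4)·190.2 = 226.2 K.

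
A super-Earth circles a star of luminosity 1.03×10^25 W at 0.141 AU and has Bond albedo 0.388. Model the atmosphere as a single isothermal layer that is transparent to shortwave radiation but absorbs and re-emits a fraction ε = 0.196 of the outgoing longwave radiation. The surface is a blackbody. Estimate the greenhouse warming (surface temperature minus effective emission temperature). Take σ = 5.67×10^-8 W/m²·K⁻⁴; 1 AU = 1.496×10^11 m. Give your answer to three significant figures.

6.94 K

d = 0.141 × 1.496×10^11 m = 2.109×10^10 m.
S = L/(4πd²) = 1842 W/m².
At the top of the atmosphere, σT_e⁴ = S(1−α)/4 = 281.8 W/m², giving T_e = 265.5 K.
The surface balance (absorbed SW + ε·downward IR = σT_s⁴) with T_a⁴ = T_s⁴/2 reduces to T_s = T_e·[2/(2−ε)]^¼ = 272.5 K.
T_s − T_e = 272.5 − 265.5 = 6.936 K.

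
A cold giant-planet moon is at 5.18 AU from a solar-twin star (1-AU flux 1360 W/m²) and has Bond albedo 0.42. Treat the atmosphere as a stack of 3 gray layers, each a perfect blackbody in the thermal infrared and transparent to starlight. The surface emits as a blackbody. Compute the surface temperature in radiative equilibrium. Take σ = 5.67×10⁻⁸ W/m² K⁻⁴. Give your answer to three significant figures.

151 K

Irradiance scales as 1/d², so S = 1360 W/m² × (1/5.18)² = 50.68 W/m².
OLR = S(1−α)/4 = 7.349 W/m²; the top layer radiates at T_e = 106.7 K.
With N = 3 opaque layers, T_s = (N+1)^(1/4)·T_e = 4^(1/4)·106.7 = 150.9 K.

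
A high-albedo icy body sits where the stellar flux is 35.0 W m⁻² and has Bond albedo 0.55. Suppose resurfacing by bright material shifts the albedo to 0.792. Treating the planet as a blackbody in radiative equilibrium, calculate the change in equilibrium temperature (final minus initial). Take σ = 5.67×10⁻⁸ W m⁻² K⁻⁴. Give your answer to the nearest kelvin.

-16 K

Initial: T₁ = [S(1−0.55)/(4σ)]^(1/4) = 91.29 K.
After:  T₂ = [35.00·0.208/(4σ)]^(1/4) = 75.27 K.
Change: 75.27 − 91.29 = -16.02 K.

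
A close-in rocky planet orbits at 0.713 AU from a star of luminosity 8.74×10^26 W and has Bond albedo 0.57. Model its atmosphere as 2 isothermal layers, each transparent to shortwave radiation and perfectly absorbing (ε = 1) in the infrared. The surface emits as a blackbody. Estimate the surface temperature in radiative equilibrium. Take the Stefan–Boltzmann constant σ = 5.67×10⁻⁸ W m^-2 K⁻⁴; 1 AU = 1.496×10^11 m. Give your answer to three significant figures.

432 kelvin

Orbital distance: d = 0.713 AU = 1.067×10^11 m.
Flux at the orbit: S = L/(4πd²) = 8.74×10^26/(4π·(1.07×10^11)²) = 6113 W m^-2.
The effective emission temperature is T_e = [S(1−α)/(4σ)]^¼ = 328.1 K.
With N = 2 opaque layers, T_s = (N+1)^(1/4)·T_e = 3^(1/4)·328.1 = 431.8 K.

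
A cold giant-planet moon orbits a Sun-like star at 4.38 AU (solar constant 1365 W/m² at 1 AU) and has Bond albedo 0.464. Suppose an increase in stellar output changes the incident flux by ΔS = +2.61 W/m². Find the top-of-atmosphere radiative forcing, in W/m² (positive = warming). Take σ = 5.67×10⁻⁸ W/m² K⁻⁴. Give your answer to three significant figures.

Irradiance scales as 1/d², so S = 1365 W/m² × (1/4.38)² = 71.15 W/m².
TOA radiative forcing: ΔF = (1−α)ΔS/4 = 0.536·(+2.61)/4 = 0.3497 W/m².

0.350 W/m²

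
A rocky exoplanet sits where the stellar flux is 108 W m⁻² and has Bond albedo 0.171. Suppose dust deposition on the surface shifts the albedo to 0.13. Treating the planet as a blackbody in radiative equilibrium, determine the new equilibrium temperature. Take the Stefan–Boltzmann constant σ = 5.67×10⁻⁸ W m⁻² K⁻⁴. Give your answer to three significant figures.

143 kelvin

T₂ = [S(1−α₂)/(4σ)]^(1/4) = [108.0·0.87/(4σ)]^(1/4) = 142.7 K.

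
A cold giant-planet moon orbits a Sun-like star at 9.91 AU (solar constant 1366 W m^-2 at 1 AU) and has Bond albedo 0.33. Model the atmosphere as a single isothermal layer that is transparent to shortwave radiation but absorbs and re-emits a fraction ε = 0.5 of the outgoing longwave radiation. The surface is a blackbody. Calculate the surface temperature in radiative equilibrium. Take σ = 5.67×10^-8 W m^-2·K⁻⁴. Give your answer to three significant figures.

86.0 K

Flux at the orbit: S = 1366/(9.91)² = 13.91 W m^-2.
Effective emission temperature (TOA balance): σT_e⁴ = S(1−α)/4 = 2.330 W m^-2 → T_e = 80.06 K.
For a single slab of emissivity ε, T_s⁴ = 2T_e⁴/(2−ε); thus T_s = 80.06·(1.333)^(1/4) = 86.03 K.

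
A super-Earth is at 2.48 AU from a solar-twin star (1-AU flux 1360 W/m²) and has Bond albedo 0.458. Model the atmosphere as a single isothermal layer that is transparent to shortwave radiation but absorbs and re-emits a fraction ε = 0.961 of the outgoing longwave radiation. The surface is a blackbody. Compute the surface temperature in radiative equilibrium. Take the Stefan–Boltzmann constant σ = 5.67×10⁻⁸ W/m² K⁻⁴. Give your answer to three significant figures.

By the inverse-square law, S = 1360/2.48² = 221.1 W/m².
At the top of the atmosphere, σT_e⁴ = S(1−α)/4 = 29.96 W/m², giving T_e = 151.6 K.
The surface balance (absorbed SW + ε·downward IR = σT_s⁴) with T_a⁴ = T_s⁴/2 reduces to T_s = T_e·[2/(2−ε)]^¼ = 178.6 K.

179 kelvin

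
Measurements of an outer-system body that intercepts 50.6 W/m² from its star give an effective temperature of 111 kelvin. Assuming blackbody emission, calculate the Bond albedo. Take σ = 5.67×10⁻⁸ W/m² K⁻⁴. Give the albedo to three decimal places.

From σT⁴ = S(1−α)/4 we invert for α: 1−α = 4σT⁴/S.
4σT⁴ = 4·5.67×10⁻⁸·(111)⁴ = 34.43 W/m².
Hence α = 1 − 34.43/50.60 = 0.3196.

0.320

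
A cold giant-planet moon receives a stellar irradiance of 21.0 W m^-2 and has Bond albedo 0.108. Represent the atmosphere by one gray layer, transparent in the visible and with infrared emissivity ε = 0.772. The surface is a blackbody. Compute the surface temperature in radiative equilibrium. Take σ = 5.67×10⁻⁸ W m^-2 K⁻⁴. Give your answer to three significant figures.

108 kelvin

Effective emission temperature (TOA balance): σT_e⁴ = S(1−α)/4 = 4.683 W m^-2 → T_e = 95.33 K.
For a single slab of emissivity ε, T_s⁴ = 2T_e⁴/(2−ε); thus T_s = 95.33·(1.629)^(1/4) = 107.7 K.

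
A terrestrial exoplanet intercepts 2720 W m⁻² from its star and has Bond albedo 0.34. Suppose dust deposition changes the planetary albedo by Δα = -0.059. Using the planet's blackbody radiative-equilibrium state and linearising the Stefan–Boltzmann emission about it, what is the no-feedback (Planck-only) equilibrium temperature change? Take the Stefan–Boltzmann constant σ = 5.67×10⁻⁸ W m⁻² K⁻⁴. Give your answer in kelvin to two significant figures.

The baseline emission temperature is T_e = 298.3 K.
TOA radiative forcing: ΔF = −S·Δα/4 = −2720·(-0.059)/4 = 40.12 W m⁻².
The Planck feedback parameter is 4σT_e³ = 6.019 W m⁻²/K.
Hence the no-feedback warming is ΔF/(4σT_e³) = 6.67 K.

6.7 K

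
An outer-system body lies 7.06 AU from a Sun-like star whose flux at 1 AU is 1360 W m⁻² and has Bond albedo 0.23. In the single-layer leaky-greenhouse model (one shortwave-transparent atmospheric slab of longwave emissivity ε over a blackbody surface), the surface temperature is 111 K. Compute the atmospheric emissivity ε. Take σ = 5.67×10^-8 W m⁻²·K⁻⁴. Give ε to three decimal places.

0.780

Flux at the orbit: S = 1360/(7.06)² = 27.29 W m⁻².
Effective temperature: T_e = [S(1−α)/(4σ)]^(1/4) = 98.11 K.
T_s⁴ = T_e⁴·2/(2−ε) → ε = 2 − 2(T_e/T_s)⁴ = 2 − 2·(98.11/111)⁴ = 0.7796.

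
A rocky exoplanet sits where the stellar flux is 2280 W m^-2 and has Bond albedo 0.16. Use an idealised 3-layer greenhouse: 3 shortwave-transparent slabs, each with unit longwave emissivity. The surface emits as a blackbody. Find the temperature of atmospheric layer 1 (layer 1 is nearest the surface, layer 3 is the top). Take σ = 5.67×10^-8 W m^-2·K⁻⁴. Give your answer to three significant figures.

OLR = S(1−α)/4 = 478.8 W m^-2; the top layer radiates at T_e = 303.1 K.
The net upward flux σT_e⁴ is constant between every pair of levels, so T_k⁴ = (N+1−k)T_e⁴.
With k = 1: T_1 = (3+1−1)^¼·303.1 K = 399.0 K.

399 K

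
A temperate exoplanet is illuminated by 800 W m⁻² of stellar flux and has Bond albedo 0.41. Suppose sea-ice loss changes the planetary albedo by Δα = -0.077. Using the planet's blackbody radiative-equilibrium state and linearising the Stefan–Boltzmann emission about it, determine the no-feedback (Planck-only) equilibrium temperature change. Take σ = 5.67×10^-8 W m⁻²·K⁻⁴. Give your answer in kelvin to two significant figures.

7.0 K

Unperturbed T_e = [800.0·(1−0.41)/(4σ)]^¼ = 213.6 K.
TOA radiative forcing: ΔF = −S·Δα/4 = −800.0·(-0.077)/4 = 15.40 W m⁻².
The Planck feedback parameter is 4σT_e³ = 2.210 W m⁻²/K.
So ΔT₀ = 15.40/2.210 = 6.97 K.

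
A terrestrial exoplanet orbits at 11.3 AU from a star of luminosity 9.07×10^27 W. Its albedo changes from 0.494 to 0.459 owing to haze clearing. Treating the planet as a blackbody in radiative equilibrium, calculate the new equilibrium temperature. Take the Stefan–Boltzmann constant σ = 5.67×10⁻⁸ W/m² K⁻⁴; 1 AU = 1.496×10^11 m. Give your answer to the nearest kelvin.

157 K

Orbital distance: d = 11.3 AU = 1.690×10^12 m.
S = L/(4πd²) = 252.6 W/m².
New equilibrium: T₂ = [(1−0.459)·252.6/(4σ)]^(1/4) = 156.7 K.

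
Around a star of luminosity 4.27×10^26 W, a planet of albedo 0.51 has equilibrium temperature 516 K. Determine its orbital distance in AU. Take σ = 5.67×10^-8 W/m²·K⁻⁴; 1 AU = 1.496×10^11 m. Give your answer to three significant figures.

0.215 AU

The flux needed for this T is 4σT⁴/(1−0.51) = 32810 W/m².
S = L/(4πd²) → d = √(L/4πS) = √(4.27×10^26/(4π·32810)) = 3.218×10^10 m = 0.2151 AU.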